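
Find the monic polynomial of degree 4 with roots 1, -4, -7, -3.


A monic polynomial with roots 1, -4, -7, -3 is:
p(x) = (x - 1)(x + 4)(x + 7)(x + 3)
After multiplying by (x - 1): x - 1
After multiplying by (x + 4): x^2 + 3x - 4
After multiplying by (x + 7): x^3 + 10x^2 + 17x - 28
After multiplying by (x + 3): x^4 + 13x^3 + 47x^2 + 23x - 84

x^4 + 13x^3 + 47x^2 + 23x - 84


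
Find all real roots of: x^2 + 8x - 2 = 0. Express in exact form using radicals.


Using the quadratic formula: x = (-b ± sqrt(b^2 - 4ac)) / (2a)
Here a = 1, b = 8, c = -2
Discriminant = b^2 - 4ac = 8^2 - 4(1)(-2) = 64 + 8 = 72
Since discriminant = 72 > 0, there are two real roots.
x = (-8 ± 6*sqrt(2)) / 2
Simplifying: x = -4 ± 3*sqrt(2)
Numerically: x ≈ 0.2426 or x ≈ -8.2426

x = -4 + 3*sqrt(2) or x = -4 - 3*sqrt(2)


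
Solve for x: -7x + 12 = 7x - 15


Starting with: -7x + 12 = 7x - 15
Move all x terms to left: (-7 - 7)x = -15 - 12
Simplify: -14x = -27
Divide both sides by -14: x = 27/14

x = 27/14


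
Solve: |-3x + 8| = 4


An absolute value equation |expr| = 4 gives two cases:
Case 1: -3x + 8 = 4
  -3x = -4, so x = 4/3
Case 2: -3x + 8 = -4
  -3x = -12, so x = 4

x = 4/3, x = 4


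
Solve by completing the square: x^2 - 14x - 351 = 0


Start: x^2 - 14x - 351 = 0
Move constant: x^2 - 14x = 351
Half of -14 is -7, squared is 49
Add 49 to both sides: x^2 - 14x + 49 = 400
(x - 7)^2 = 400
x - 7 = ±20
x = 7 + 20 = 27 or x = 7 - 20 = -13

x = -13, x = 27


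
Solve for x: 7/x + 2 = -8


Subtract 2 from both sides: 7/x = -10
Multiply both sides by x: 7 = -10 * x
Divide by -10: x = -7/10

x = -7/10


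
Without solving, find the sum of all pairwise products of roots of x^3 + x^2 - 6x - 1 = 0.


By Vieta's formulas for x^3 + bx^2 + cx + d = 0:
  r1 + r2 + r3 = -b/a = -1
  r1*r2 + r1*r3 + r2*r3 = c/a = -6
  r1*r2*r3 = -d/a = 1


Sum of pairwise products = -6


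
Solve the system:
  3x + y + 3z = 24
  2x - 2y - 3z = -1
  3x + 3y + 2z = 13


Using Cramer's rule. Expand each determinant along the first row.
D  = 3*[(-2)*2 - (-3)*3] - 1*[2*2 - (-3)*3] + 3*[2*3 - (-2)*3]
  = 3*(5) - 1*(13) + 3*(12) = 38
Dx = 24*[(-2)*2 - (-3)*3] - 1*[(-1)*2 - (-3)*13] + 3*[(-1)*3 - (-2)*13]
  = 24*(5) - 1*(37) + 3*(23) = 152
Dy = 3*[(-1)*2 - (-3)*13] - 24*[2*2 - (-3)*3] + 3*[2*13 - (-1)*3]
  = 3*(37) - 24*(13) + 3*(29) = -114
Dz = 3*[(-2)*13 - (-1)*3] - 1*[2*13 - (-1)*3] + 24*[2*3 - (-2)*3]
  = 3*(-23) - 1*(29) + 24*(12) = 190
x = Dx/D = 152/38 = 4, y = Dy/D = -114/38 = -3, z = Dz/D = 190/38 = 5
Check eq1: (3)(4) + (1)(-3) + (3)(5) = 24 = 24 ✓
Check eq2: (2)(4) + (-2)(-3) + (-3)(5) = -1 = -1 ✓
Check eq3: (3)(4) + (3)(-3) + (2)(5) = 13 = 13 ✓

x = 4, y = -3, z = 5


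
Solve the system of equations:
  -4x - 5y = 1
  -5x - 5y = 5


Using Cramer's rule:
Determinant D = (-4)(-5) - (-5)(-5) = 20 - 25 = -5
Dx = (1)(-5) - (5)(-5) = -5 + 25 = 20
Dy = (-4)(5) - (-5)(1) = -20 + 5 = -15
x = Dx/D = 20/-5 = -4
y = Dy/D = -15/-5 = 3

x = -4, y = 3


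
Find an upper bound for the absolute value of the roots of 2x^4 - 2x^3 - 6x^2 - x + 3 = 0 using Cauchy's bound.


Cauchy's bound: all roots r satisfy |r| <= 1 + max(|a_i/a_n|) for i = 0,...,n-1
where a_n is the leading coefficient.

Coefficients: [2, -2, -6, -1, 3]
Leading coefficient a_n = 2
Ratios |a_i/a_n|: 1, 3, 1/2, 3/2
Maximum ratio: 3
Cauchy's bound: |r| <= 1 + 3 = 4

Upper bound = 4


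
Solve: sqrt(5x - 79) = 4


Square both sides: 5x - 79 = 4^2 = 16
5x = 16 + 79 = 95
x = 19
Check: sqrt(5*19 - 79) = sqrt(16) = 4 ✓

x = 19


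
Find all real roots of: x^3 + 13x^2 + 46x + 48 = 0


Let p(x) = x^3 + 13x^2 + 46x + 48. By the rational root theorem (leading coefficient 1), any rational root is an integer divisor of 48: try ±1, ±2, ... in turn.
Test x = 1: value = 108 ≠ 0.
Test x = -1: value = 14 ≠ 0.
Test x = 2: value = 200 ≠ 0.
Test x = -2: value = 0 ✓, so (x + 2) is a factor.
Synthetic division by (x + 2): bring down 1; 1(-2) + 13 = 11; 11(-2) + 46 = 24; 24(-2) + 48 = 0 → quotient x^2 + 11x + 24, remainder 0.
Solve the quadratic x^2 + 11x + 24 = 0: discriminant = 11^2 - 4(1)(24) = 121 - 96 = 25.
sqrt(25) = 5, so x = (-11 ± 5)/2: x = -3 or x = -8.

x = -8, x = -3, x = -2


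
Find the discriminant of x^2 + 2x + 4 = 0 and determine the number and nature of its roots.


For ax^2 + bx + c = 0, discriminant D = b^2 - 4ac
Here a = 1, b = 2, c = 4
D = (2)^2 - 4(1)(4) = 4 - 16 = -12

D = -12 < 0
The equation has no real roots (2 complex conjugate roots).

Discriminant = -12, no real roots (2 complex conjugate roots)


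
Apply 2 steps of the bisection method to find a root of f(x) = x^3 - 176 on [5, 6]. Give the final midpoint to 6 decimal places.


f(x) = x^3 - 176
f(5) = -51 < 0
f(6) = 40 > 0

Step 1: midpoint = (5.000000 + 6.000000)/2 = 5.500000
  f(5.500000) = -9.625000
  f(mid) < 0, so root is in [5.500000, 6.000000]

Step 2: midpoint = (5.500000 + 6.000000)/2 = 5.750000
  f(5.750000) = 14.109375
  f(mid) > 0, so root is in [5.500000, 5.750000]

midpoint = 5.750000


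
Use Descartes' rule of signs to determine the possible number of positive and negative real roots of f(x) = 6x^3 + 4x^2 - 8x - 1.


Descartes' rule of signs:

For positive roots, count sign changes in f(x) = 6x^3 + 4x^2 - 8x - 1:
Signs of coefficients: +, +, -, -
Number of sign changes: 1
Possible positive real roots: 1

For negative roots, examine f(-x) = -6x^3 + 4x^2 + 8x - 1:
Signs of coefficients: -, +, +, -
Number of sign changes: 2
Possible negative real roots: 2, 0

Positive roots: 1; Negative roots: 2 or 0


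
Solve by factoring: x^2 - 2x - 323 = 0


We need two numbers that multiply to -323 and add to -2.
Those numbers are -19 and 17 (since (-19) * 17 = -323 and (-19) + 17 = -2).
So x^2 - 2x - 323 = (x - 19)(x + 17) = 0
Setting each factor to zero: x = 19 or x = -17

x = -17, x = 19


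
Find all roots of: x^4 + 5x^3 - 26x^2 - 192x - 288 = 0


Let p(x) = x^4 + 5x^3 - 26x^2 - 192x - 288. By the rational root theorem (leading coefficient 1), any rational root is an integer divisor of 288: try ±1, ±2, ... in turn.
Test x = 1: value = -500 ≠ 0.
Test x = -1: value = -126 ≠ 0.
Test x = 2: value = -720 ≠ 0.
Test x = -2: value = -32 ≠ 0.
Test x = 3: value = -882 ≠ 0.
Test x = -3: value = 0 ✓, so (x + 3) is a factor.
Synthetic division by (x + 3): bring down 1; 1(-3) + 5 = 2; 2(-3) - 26 = -32; (-32)(-3) - 192 = -96; (-96)(-3) - 288 = 0 → quotient x^3 + 2x^2 - 32x - 96, remainder 0.
Continue with the quotient x^3 + 2x^2 - 32x - 96 (candidates must divide 96; re-test x = -3 first in case it repeats).
Test x = -3: value = -9 ≠ 0.
Test x = 4: value = -128 ≠ 0.
Test x = -4: value = 0 ✓, so (x + 4) is a factor.
Synthetic division by (x + 4): bring down 1; 1(-4) + 2 = -2; (-2)(-4) - 32 = -24; (-24)(-4) - 96 = 0 → quotient x^2 - 2x - 24, remainder 0.
Solve the quadratic x^2 - 2x - 24 = 0: discriminant = (-2)^2 - 4(1)(-24) = 4 + 96 = 100.
sqrt(100) = 10, so x = (2 ± 10)/2: x = 6 or x = -4.
Collecting all roots found:

x = -4 (multiplicity 2), x = -3, x = 6


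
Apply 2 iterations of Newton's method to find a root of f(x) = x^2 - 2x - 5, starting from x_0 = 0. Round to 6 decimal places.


Newton's method: x_(n+1) = x_n - f(x_n)/f'(x_n)
f(x) = x^2 - 2x - 5
f'(x) = 2x - 2

Iteration 1:
  f(0.000000) = -5.000000
  f'(0.000000) = -2.000000
  x_1 = 0.000000 - (-5.000000)/(-2.000000) = -2.500000

Iteration 2:
  f(-2.500000) = 6.250000
  f'(-2.500000) = -7.000000
  x_2 = -2.500000 - (6.250000)/(-7.000000) = -1.607143

x_2 = -1.607143


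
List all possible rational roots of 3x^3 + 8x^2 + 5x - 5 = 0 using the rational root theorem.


Rational root theorem: possible roots are ±p/q where:
  p divides the constant term (-5): p ∈ {1, 5}
  q divides the leading coefficient (3): q ∈ {1, 3}

All possible rational roots: -5, -5/3, -1, -1/3, 1/3, 1, 5/3, 5

-5, -5/3, -1, -1/3, 1/3, 1, 5/3, 5


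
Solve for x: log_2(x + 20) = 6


Convert to exponential form: x + 20 = 2^6 = 64
x = 64 - 20 = 44
Check: log_2(44 + 20) = log_2(64) = log_2(64) = 6 ✓

x = 44


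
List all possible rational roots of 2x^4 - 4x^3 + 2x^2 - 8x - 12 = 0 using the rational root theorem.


Rational root theorem: possible roots are ±p/q where:
  p divides the constant term (-12): p ∈ {1, 2, 3, 4, 6, 12}
  q divides the leading coefficient (2): q ∈ {1, 2}

All possible rational roots: -12, -6, -4, -3, -2, -3/2, -1, -1/2, 1/2, 1, 3/2, 2, 3, 4, 6, 12

-12, -6, -4, -3, -2, -3/2, -1, -1/2, 1/2, 1, 3/2, 2, 3, 4, 6, 12


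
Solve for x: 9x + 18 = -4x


Starting with: 9x + 18 = -4x
Move all x terms to left: (9 + 4)x = 0 - 18
Simplify: 13x = -18
Divide both sides by 13: x = -18/13

x = -18/13


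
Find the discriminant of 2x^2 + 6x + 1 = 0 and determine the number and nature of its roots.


For ax^2 + bx + c = 0, discriminant D = b^2 - 4ac
Here a = 2, b = 6, c = 1
D = (6)^2 - 4(2)(1) = 36 - 8 = 28

D = 28 > 0 but not a perfect square
The equation has 2 distinct real irrational roots.

Discriminant = 28, 2 distinct real irrational roots


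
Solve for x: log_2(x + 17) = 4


Convert to exponential form: x + 17 = 2^4 = 16
x = 16 - 17 = -1
Check: log_2(-1 + 17) = log_2(16) = log_2(16) = 4 ✓

x = -1


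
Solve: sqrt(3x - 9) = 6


Square both sides: 3x - 9 = 6^2 = 36
3x = 36 + 9 = 45
x = 15
Check: sqrt(3*15 - 9) = sqrt(36) = 6 ✓

x = 15


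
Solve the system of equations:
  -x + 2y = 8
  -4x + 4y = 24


Using Cramer's rule:
Determinant D = (-1)(4) - (-4)(2) = -4 + 8 = 4
Dx = (8)(4) - (24)(2) = 32 - 48 = -16
Dy = (-1)(24) - (-4)(8) = -24 + 32 = 8
x = Dx/D = -16/4 = -4
y = Dy/D = 8/4 = 2

x = -4, y = 2


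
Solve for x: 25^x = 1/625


Express both sides with the same base.
1/625 = 25^(-2)
Since the bases match: x = -2

x = -2


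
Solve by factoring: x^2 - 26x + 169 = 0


We need two numbers that multiply to 169 and add to -26.
Those numbers are -13 and -13 (since (-13) * (-13) = 169 and (-13) + (-13) = -26).
So x^2 - 26x + 169 = (x - 13)(x - 13) = 0
Setting each factor to zero: x = 13 or x = 13

x = 13


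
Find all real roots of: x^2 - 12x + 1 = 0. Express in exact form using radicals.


Using the quadratic formula: x = (-b ± sqrt(b^2 - 4ac)) / (2a)
Here a = 1, b = -12, c = 1
Discriminant = b^2 - 4ac = (-12)^2 - 4(1)(1) = 144 - 4 = 140
Since discriminant = 140 > 0, there are two real roots.
x = (12 ± 2*sqrt(35)) / 2
Simplifying: x = 6 ± sqrt(35)
Numerically: x ≈ 11.9161 or x ≈ 0.0839

x = 6 + sqrt(35) or x = 6 - sqrt(35)


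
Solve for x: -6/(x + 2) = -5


Multiply both sides by (x + 2): -6 = -5(x + 2)
Distribute: -6 = -5x - 10
-5x = -6 + 10 = 4
x = -4/5

x = -4/5


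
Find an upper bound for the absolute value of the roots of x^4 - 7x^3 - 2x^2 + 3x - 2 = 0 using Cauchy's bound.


Cauchy's bound: all roots r satisfy |r| <= 1 + max(|a_i/a_n|) for i = 0,...,n-1
where a_n is the leading coefficient.

Coefficients: [1, -7, -2, 3, -2]
Leading coefficient a_n = 1
Ratios |a_i/a_n|: 7, 2, 3, 2
Maximum ratio: 7
Cauchy's bound: |r| <= 1 + 7 = 8

Upper bound = 8


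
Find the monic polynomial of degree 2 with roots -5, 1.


A monic polynomial with roots -5, 1 is:
p(x) = (x + 5)(x - 1)
After multiplying by (x + 5): x + 5
After multiplying by (x - 1): x^2 + 4x - 5

x^2 + 4x - 5


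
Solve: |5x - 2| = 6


An absolute value equation |expr| = 6 gives two cases:
Case 1: 5x - 2 = 6
  5x = 8, so x = 8/5
Case 2: 5x - 2 = -6
  5x = -4, so x = -4/5

x = -4/5, x = 8/5


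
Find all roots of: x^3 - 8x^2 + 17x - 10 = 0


Let p(x) = x^3 - 8x^2 + 17x - 10. By the rational root theorem (leading coefficient 1), any rational root is an integer divisor of 10: try ±1, ±2, ... in turn.
Test x = 1: value = 0 ✓, so (x - 1) is a factor.
Synthetic division by (x - 1): bring down 1; 1(1) - 8 = -7; (-7)(1) + 17 = 10; 10(1) - 10 = 0 → quotient x^2 - 7x + 10, remainder 0.
Solve the quadratic x^2 - 7x + 10 = 0: discriminant = (-7)^2 - 4(1)(10) = 49 - 40 = 9.
sqrt(9) = 3, so x = (7 ± 3)/2: x = 5 or x = 2.
Collecting all roots found:

x = 1, x = 2, x = 5


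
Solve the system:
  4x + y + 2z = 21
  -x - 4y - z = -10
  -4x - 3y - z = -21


Using Cramer's rule. Expand each determinant along the first row.
D  = 4*[(-4)*(-1) - (-1)*(-3)] - 1*[(-1)*(-1) - (-1)*(-4)] + 2*[(-1)*(-3) - (-4)*(-4)]
  = 4*(1) - 1*(-3) + 2*(-13) = -19
Dx = 21*[(-4)*(-1) - (-1)*(-3)] - 1*[(-10)*(-1) - (-1)*(-21)] + 2*[(-10)*(-3) - (-4)*(-21)]
  = 21*(1) - 1*(-11) + 2*(-54) = -76
Dy = 4*[(-10)*(-1) - (-1)*(-21)] - 21*[(-1)*(-1) - (-1)*(-4)] + 2*[(-1)*(-21) - (-10)*(-4)]
  = 4*(-11) - 21*(-3) + 2*(-19) = -19
Dz = 4*[(-4)*(-21) - (-10)*(-3)] - 1*[(-1)*(-21) - (-10)*(-4)] + 21*[(-1)*(-3) - (-4)*(-4)]
  = 4*(54) - 1*(-19) + 21*(-13) = -38
x = Dx/D = -76/-19 = 4, y = Dy/D = -19/-19 = 1, z = Dz/D = -38/-19 = 2
Check eq1: (4)(4) + (1)(1) + (2)(2) = 21 = 21 ✓
Check eq2: (-1)(4) + (-4)(1) + (-1)(2) = -10 = -10 ✓
Check eq3: (-4)(4) + (-3)(1) + (-1)(2) = -21 = -21 ✓

x = 4, y = 1, z = 2


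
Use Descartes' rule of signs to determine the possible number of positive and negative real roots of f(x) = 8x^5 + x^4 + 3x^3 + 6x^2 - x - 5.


Descartes' rule of signs:

For positive roots, count sign changes in f(x) = 8x^5 + x^4 + 3x^3 + 6x^2 - x - 5:
Signs of coefficients: +, +, +, +, -, -
Number of sign changes: 1
Possible positive real roots: 1

For negative roots, examine f(-x) = -8x^5 + x^4 - 3x^3 + 6x^2 + x - 5:
Signs of coefficients: -, +, -, +, +, -
Number of sign changes: 4
Possible negative real roots: 4, 2, 0

Positive roots: 1; Negative roots: 4 or 2 or 0


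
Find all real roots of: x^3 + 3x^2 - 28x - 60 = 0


Let p(x) = x^3 + 3x^2 - 28x - 60. By the rational root theorem (leading coefficient 1), any rational root is an integer divisor of 60: try ±1, ±2, ... in turn.
Test x = 1: value = -84 ≠ 0.
Test x = -1: value = -30 ≠ 0.
Test x = 2: value = -96 ≠ 0.
Test x = -2: value = 0 ✓, so (x + 2) is a factor.
Synthetic division by (x + 2): bring down 1; 1(-2) + 3 = 1; 1(-2) - 28 = -30; (-30)(-2) - 60 = 0 → quotient x^2 + x - 30, remainder 0.
Solve the quadratic x^2 + x - 30 = 0: discriminant = 1^2 - 4(1)(-30) = 1 + 120 = 121.
sqrt(121) = 11, so x = (-1 ± 11)/2: x = 5 or x = -6.

x = -6, x = -2, x = 5


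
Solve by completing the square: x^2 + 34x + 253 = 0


Start: x^2 + 34x + 253 = 0
Move constant: x^2 + 34x = -253
Half of 34 is 17, squared is 289
Add 289 to both sides: x^2 + 34x + 289 = 36
(x + 17)^2 = 36
x + 17 = ±6
x = -17 + 6 = -11 or x = -17 - 6 = -23

x = -23, x = -11


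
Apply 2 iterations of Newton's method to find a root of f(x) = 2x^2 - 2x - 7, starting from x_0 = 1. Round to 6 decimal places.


Newton's method: x_(n+1) = x_n - f(x_n)/f'(x_n)
f(x) = 2x^2 - 2x - 7
f'(x) = 4x - 2

Iteration 1:
  f(1.000000) = -7.000000
  f'(1.000000) = 2.000000
  x_1 = 1.000000 - (-7.000000)/(2.000000) = 4.500000

Iteration 2:
  f(4.500000) = 24.500000
  f'(4.500000) = 16.000000
  x_2 = 4.500000 - (24.500000)/(16.000000) = 2.968750

x_2 = 2.968750


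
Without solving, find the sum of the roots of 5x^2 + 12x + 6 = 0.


By Vieta's formulas for ax^2 + bx + c = 0:
  Sum of roots = -b/a
  Product of roots = c/a

Here a = 5, b = 12, c = 6
Sum = -(12)/5 = -12/5
Product = 6/5 = 6/5

Sum = -12/5


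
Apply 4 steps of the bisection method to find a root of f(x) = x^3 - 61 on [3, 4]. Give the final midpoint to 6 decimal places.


f(x) = x^3 - 61
f(3) = -34 < 0
f(4) = 3 > 0

Step 1: midpoint = (3.000000 + 4.000000)/2 = 3.500000
  f(3.500000) = -18.125000
  f(mid) < 0, so root is in [3.500000, 4.000000]

Step 2: midpoint = (3.500000 + 4.000000)/2 = 3.750000
  f(3.750000) = -8.265625
  f(mid) < 0, so root is in [3.750000, 4.000000]

Step 3: midpoint = (3.750000 + 4.000000)/2 = 3.875000
  f(3.875000) = -2.814453
  f(mid) < 0, so root is in [3.875000, 4.000000]

Step 4: midpoint = (3.875000 + 4.000000)/2 = 3.937500
  f(3.937500) = 0.046631
  f(mid) > 0, so root is in [3.875000, 3.937500]

midpoint = 3.937500


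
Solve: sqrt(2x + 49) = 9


Square both sides: 2x + 49 = 9^2 = 81
2x = 81 - 49 = 32
x = 16
Check: sqrt(2*16 + 49) = sqrt(81) = 9 ✓

x = 16


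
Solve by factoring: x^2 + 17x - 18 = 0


We need two numbers that multiply to -18 and add to 17.
Those numbers are 18 and -1 (since 18 * (-1) = -18 and 18 + (-1) = 17).
So x^2 + 17x - 18 = (x + 18)(x - 1) = 0
Setting each factor to zero: x = -18 or x = 1

x = -18, x = 1


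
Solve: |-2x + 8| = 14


An absolute value equation |expr| = 14 gives two cases:
Case 1: -2x + 8 = 14
  -2x = 6, so x = -3
Case 2: -2x + 8 = -14
  -2x = -22, so x = 11

x = -3, x = 11


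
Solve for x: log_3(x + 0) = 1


Convert to exponential form: x + 0 = 3^1 = 3
x = 3 - 0 = 3
Check: log_3(3 + 0) = log_3(3) = log_3(3) = 1 ✓

x = 3


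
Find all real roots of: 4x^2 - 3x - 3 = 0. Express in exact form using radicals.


Using the quadratic formula: x = (-b ± sqrt(b^2 - 4ac)) / (2a)
Here a = 4, b = -3, c = -3
Discriminant = b^2 - 4ac = (-3)^2 - 4(4)(-3) = 9 + 48 = 57
Since discriminant = 57 > 0, there are two real roots.
x = (3 ± sqrt(57)) / 8
Numerically: x ≈ 1.3187 or x ≈ -0.5687

x = (3 + sqrt(57)) / 8 or x = (3 - sqrt(57)) / 8


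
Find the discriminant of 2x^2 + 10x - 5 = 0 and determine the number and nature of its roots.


For ax^2 + bx + c = 0, discriminant D = b^2 - 4ac
Here a = 2, b = 10, c = -5
D = (10)^2 - 4(2)(-5) = 100 + 40 = 140

D = 140 > 0 but not a perfect square
The equation has 2 distinct real irrational roots.

Discriminant = 140, 2 distinct real irrational roots


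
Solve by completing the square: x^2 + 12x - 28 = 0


Start: x^2 + 12x - 28 = 0
Move constant: x^2 + 12x = 28
Half of 12 is 6, squared is 36
Add 36 to both sides: x^2 + 12x + 36 = 64
(x + 6)^2 = 64
x + 6 = ±8
x = -6 + 8 = 2 or x = -6 - 8 = -14

x = -14, x = 2


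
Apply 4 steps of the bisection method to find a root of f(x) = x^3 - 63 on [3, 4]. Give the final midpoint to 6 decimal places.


f(x) = x^3 - 63
f(3) = -36 < 0
f(4) = 1 > 0

Step 1: midpoint = (3.000000 + 4.000000)/2 = 3.500000
  f(3.500000) = -20.125000
  f(mid) < 0, so root is in [3.500000, 4.000000]

Step 2: midpoint = (3.500000 + 4.000000)/2 = 3.750000
  f(3.750000) = -10.265625
  f(mid) < 0, so root is in [3.750000, 4.000000]

Step 3: midpoint = (3.750000 + 4.000000)/2 = 3.875000
  f(3.875000) = -4.814453
  f(mid) < 0, so root is in [3.875000, 4.000000]

Step 4: midpoint = (3.875000 + 4.000000)/2 = 3.937500
  f(3.937500) = -1.953369
  f(mid) < 0, so root is in [3.937500, 4.000000]

midpoint = 3.937500


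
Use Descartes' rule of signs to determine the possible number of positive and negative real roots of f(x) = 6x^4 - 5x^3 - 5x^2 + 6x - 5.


Descartes' rule of signs:

For positive roots, count sign changes in f(x) = 6x^4 - 5x^3 - 5x^2 + 6x - 5:
Signs of coefficients: +, -, -, +, -
Number of sign changes: 3
Possible positive real roots: 3, 1

For negative roots, examine f(-x) = 6x^4 + 5x^3 - 5x^2 - 6x - 5:
Signs of coefficients: +, +, -, -, -
Number of sign changes: 1
Possible negative real roots: 1

Positive roots: 3 or 1; Negative roots: 1


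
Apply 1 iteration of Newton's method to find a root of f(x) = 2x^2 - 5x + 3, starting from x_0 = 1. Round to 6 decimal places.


Newton's method: x_(n+1) = x_n - f(x_n)/f'(x_n)
f(x) = 2x^2 - 5x + 3
f'(x) = 4x - 5

Iteration 1:
  f(1.000000) = 0.000000
  f'(1.000000) = -1.000000
  x_1 = 1.000000 - (0.000000)/(-1.000000) = 1.000000

x_1 = 1.000000


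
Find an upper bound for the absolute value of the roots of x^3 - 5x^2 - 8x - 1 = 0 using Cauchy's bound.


Cauchy's bound: all roots r satisfy |r| <= 1 + max(|a_i/a_n|) for i = 0,...,n-1
where a_n is the leading coefficient.

Coefficients: [1, -5, -8, -1]
Leading coefficient a_n = 1
Ratios |a_i/a_n|: 5, 8, 1
Maximum ratio: 8
Cauchy's bound: |r| <= 1 + 8 = 9

Upper bound = 9


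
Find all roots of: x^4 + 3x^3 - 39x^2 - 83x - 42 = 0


Let p(x) = x^4 + 3x^3 - 39x^2 - 83x - 42. By the rational root theorem (leading coefficient 1), any rational root is an integer divisor of 42: try ±1, ±2, ... in turn.
Test x = 1: value = -160 ≠ 0.
Test x = -1: value = 0 ✓, so (x + 1) is a factor.
Synthetic division by (x + 1): bring down 1; 1(-1) + 3 = 2; 2(-1) - 39 = -41; (-41)(-1) - 83 = -42; (-42)(-1) - 42 = 0 → quotient x^3 + 2x^2 - 41x - 42, remainder 0.
Continue with the quotient x^3 + 2x^2 - 41x - 42 (candidates must divide 42; re-test x = -1 first in case it repeats).
Test x = -1: value = 0 ✓, so (x + 1) is a factor.
Synthetic division by (x + 1): bring down 1; 1(-1) + 2 = 1; 1(-1) - 41 = -42; (-42)(-1) - 42 = 0 → quotient x^2 + x - 42, remainder 0.
Solve the quadratic x^2 + x - 42 = 0: discriminant = 1^2 - 4(1)(-42) = 1 + 168 = 169.
sqrt(169) = 13, so x = (-1 ± 13)/2: x = 6 or x = -7.
Collecting all roots found:

x = -7, x = -1 (multiplicity 2), x = 6


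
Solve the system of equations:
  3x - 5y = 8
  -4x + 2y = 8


Using Cramer's rule:
Determinant D = (3)(2) - (-4)(-5) = 6 - 20 = -14
Dx = (8)(2) - (8)(-5) = 16 + 40 = 56
Dy = (3)(8) - (-4)(8) = 24 + 32 = 56
x = Dx/D = 56/-14 = -4
y = Dy/D = 56/-14 = -4

x = -4, y = -4


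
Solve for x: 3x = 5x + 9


Starting with: 3x = 5x + 9
Move all x terms to left: (3 - 5)x = 9 - 0
Simplify: -2x = 9
Divide both sides by -2: x = -9/2

x = -9/2


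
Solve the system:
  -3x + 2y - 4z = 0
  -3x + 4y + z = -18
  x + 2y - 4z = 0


Using Cramer's rule. Expand each determinant along the first row.
D  = (-3)*[4*(-4) - 1*2] - 2*[(-3)*(-4) - 1*1] + (-4)*[(-3)*2 - 4*1]
  = (-3)*(-18) - 2*(11) + (-4)*(-10) = 72
Dx = 0*[4*(-4) - 1*2] - 2*[(-18)*(-4) - 1*0] + (-4)*[(-18)*2 - 4*0]
  = 0*(-18) - 2*(72) + (-4)*(-36) = 0
Dy = (-3)*[(-18)*(-4) - 1*0] - 0*[(-3)*(-4) - 1*1] + (-4)*[(-3)*0 - (-18)*1]
  = (-3)*(72) - 0*(11) + (-4)*(18) = -288
Dz = (-3)*[4*0 - (-18)*2] - 2*[(-3)*0 - (-18)*1] + 0*[(-3)*2 - 4*1]
  = (-3)*(36) - 2*(18) + 0*(-10) = -144
x = Dx/D = 0/72 = 0, y = Dy/D = -288/72 = -4, z = Dz/D = -144/72 = -2
Check eq1: (-3)(0) + (2)(-4) + (-4)(-2) = 0 = 0 ✓
Check eq2: (-3)(0) + (4)(-4) + (1)(-2) = -18 = -18 ✓
Check eq3: (1)(0) + (2)(-4) + (-4)(-2) = 0 = 0 ✓

x = 0, y = -4, z = -2


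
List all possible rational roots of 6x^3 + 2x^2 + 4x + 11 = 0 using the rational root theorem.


Rational root theorem: possible roots are ±p/q where:
  p divides the constant term (11): p ∈ {1, 11}
  q divides the leading coefficient (6): q ∈ {1, 2, 3, 6}

All possible rational roots: -11, -11/2, -11/3, -11/6, -1, -1/2, -1/3, -1/6, 1/6, 1/3, 1/2, 1, 11/6, 11/3, 11/2, 11

-11, -11/2, -11/3, -11/6, -1, -1/2, -1/3, -1/6, 1/6, 1/3, 1/2, 1, 11/6, 11/3, 11/2, 11


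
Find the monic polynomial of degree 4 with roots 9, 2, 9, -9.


A monic polynomial with roots 9, 2, 9, -9 is:
p(x) = (x - 9)(x - 2)(x - 9)(x + 9)
After multiplying by (x - 9): x - 9
After multiplying by (x - 2): x^2 - 11x + 18
After multiplying by (x - 9): x^3 - 20x^2 + 117x - 162
After multiplying by (x + 9): x^4 - 11x^3 - 63x^2 + 891x - 1458

x^4 - 11x^3 - 63x^2 + 891x - 1458


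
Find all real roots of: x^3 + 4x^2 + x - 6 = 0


Let p(x) = x^3 + 4x^2 + x - 6. By the rational root theorem (leading coefficient 1), any rational root is an integer divisor of 6: try ±1, ±2, ... in turn.
Test x = 1: value = 0 ✓, so (x - 1) is a factor.
Synthetic division by (x - 1): bring down 1; 1(1) + 4 = 5; 5(1) + 1 = 6; 6(1) - 6 = 0 → quotient x^2 + 5x + 6, remainder 0.
Solve the quadratic x^2 + 5x + 6 = 0: discriminant = 5^2 - 4(1)(6) = 25 - 24 = 1.
sqrt(1) = 1, so x = (-5 ± 1)/2: x = -2 or x = -3.

x = -3, x = -2, x = 1


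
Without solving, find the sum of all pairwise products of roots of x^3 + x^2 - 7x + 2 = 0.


By Vieta's formulas for x^3 + bx^2 + cx + d = 0:
  r1 + r2 + r3 = -b/a = -1
  r1*r2 + r1*r3 + r2*r3 = c/a = -7
  r1*r2*r3 = -d/a = -2


Sum of pairwise products = -7


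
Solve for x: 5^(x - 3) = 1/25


Express both sides with the same base.
1/25 = 5^(-2)
Since the bases match, equate exponents: x - 3 = -2
So x = -2 - (-3) = 1

x = 1


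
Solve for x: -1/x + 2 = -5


Subtract 2 from both sides: -1/x = -7
Multiply both sides by x: -1 = -7 * x
Divide by -7: x = 1/7

x = 1/7


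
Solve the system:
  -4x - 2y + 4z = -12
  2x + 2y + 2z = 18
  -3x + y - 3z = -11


Using Cramer's rule. Expand each determinant along the first row.
D  = (-4)*[2*(-3) - 2*1] - (-2)*[2*(-3) - 2*(-3)] + 4*[2*1 - 2*(-3)]
  = (-4)*(-8) - (-2)*(0) + 4*(8) = 64
Dx = (-12)*[2*(-3) - 2*1] - (-2)*[18*(-3) - 2*(-11)] + 4*[18*1 - 2*(-11)]
  = (-12)*(-8) - (-2)*(-32) + 4*(40) = 192
Dy = (-4)*[18*(-3) - 2*(-11)] - (-12)*[2*(-3) - 2*(-3)] + 4*[2*(-11) - 18*(-3)]
  = (-4)*(-32) - (-12)*(0) + 4*(32) = 256
Dz = (-4)*[2*(-11) - 18*1] - (-2)*[2*(-11) - 18*(-3)] + (-12)*[2*1 - 2*(-3)]
  = (-4)*(-40) - (-2)*(32) + (-12)*(8) = 128
x = Dx/D = 192/64 = 3, y = Dy/D = 256/64 = 4, z = Dz/D = 128/64 = 2
Check eq1: (-4)(3) + (-2)(4) + (4)(2) = -12 = -12 ✓
Check eq2: (2)(3) + (2)(4) + (2)(2) = 18 = 18 ✓
Check eq3: (-3)(3) + (1)(4) + (-3)(2) = -11 = -11 ✓

x = 3, y = 4, z = 2


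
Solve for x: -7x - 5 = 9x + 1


Starting with: -7x - 5 = 9x + 1
Move all x terms to left: (-7 - 9)x = 1 + 5
Simplify: -16x = 6
Divide both sides by -16: x = -3/8

x = -3/8


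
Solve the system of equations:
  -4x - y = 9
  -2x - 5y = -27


Using Cramer's rule:
Determinant D = (-4)(-5) - (-2)(-1) = 20 - 2 = 18
Dx = (9)(-5) - (-27)(-1) = -45 - 27 = -72
Dy = (-4)(-27) - (-2)(9) = 108 + 18 = 126
x = Dx/D = -72/18 = -4
y = Dy/D = 126/18 = 7

x = -4, y = 7


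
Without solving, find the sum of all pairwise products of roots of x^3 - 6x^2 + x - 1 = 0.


By Vieta's formulas for x^3 + bx^2 + cx + d = 0:
  r1 + r2 + r3 = -b/a = 6
  r1*r2 + r1*r3 + r2*r3 = c/a = 1
  r1*r2*r3 = -d/a = 1


Sum of pairwise products = 1


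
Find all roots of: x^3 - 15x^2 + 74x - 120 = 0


Let p(x) = x^3 - 15x^2 + 74x - 120. By the rational root theorem (leading coefficient 1), any rational root is an integer divisor of 120: try ±1, ±2, ... in turn.
Test x = 1: value = -60 ≠ 0.
Test x = -1: value = -210 ≠ 0.
Test x = 2: value = -24 ≠ 0.
Test x = -2: value = -336 ≠ 0.
Test x = 3: value = -6 ≠ 0.
Test x = -3: value = -504 ≠ 0.
Test x = 4: value = 0 ✓, so (x - 4) is a factor.
Synthetic division by (x - 4): bring down 1; 1(4) - 15 = -11; (-11)(4) + 74 = 30; 30(4) - 120 = 0 → quotient x^2 - 11x + 30, remainder 0.
Solve the quadratic x^2 - 11x + 30 = 0: discriminant = (-11)^2 - 4(1)(30) = 121 - 120 = 1.
sqrt(1) = 1, so x = (11 ± 1)/2: x = 6 or x = 5.
Collecting all roots found:

x = 4, x = 5, x = 6


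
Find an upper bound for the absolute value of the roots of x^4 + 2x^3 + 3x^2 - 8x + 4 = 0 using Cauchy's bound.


Cauchy's bound: all roots r satisfy |r| <= 1 + max(|a_i/a_n|) for i = 0,...,n-1
where a_n is the leading coefficient.

Coefficients: [1, 2, 3, -8, 4]
Leading coefficient a_n = 1
Ratios |a_i/a_n|: 2, 3, 8, 4
Maximum ratio: 8
Cauchy's bound: |r| <= 1 + 8 = 9

Upper bound = 9


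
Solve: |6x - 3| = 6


An absolute value equation |expr| = 6 gives two cases:
Case 1: 6x - 3 = 6
  6x = 9, so x = 3/2
Case 2: 6x - 3 = -6
  6x = -3, so x = -1/2

x = -1/2, x = 3/2


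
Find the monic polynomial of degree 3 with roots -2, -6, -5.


A monic polynomial with roots -2, -6, -5 is:
p(x) = (x + 2)(x + 6)(x + 5)
After multiplying by (x + 2): x + 2
After multiplying by (x + 6): x^2 + 8x + 12
After multiplying by (x + 5): x^3 + 13x^2 + 52x + 60

x^3 + 13x^2 + 52x + 60


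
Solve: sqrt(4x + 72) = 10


Square both sides: 4x + 72 = 10^2 = 100
4x = 100 - 72 = 28
x = 7
Check: sqrt(4*7 + 72) = sqrt(100) = 10 ✓

x = 7


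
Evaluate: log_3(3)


We need the exponent such that 3^? = 3
3^1 = 3
Therefore log_3(3) = 1

1


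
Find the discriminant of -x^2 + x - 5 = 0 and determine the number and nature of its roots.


For ax^2 + bx + c = 0, discriminant D = b^2 - 4ac
Here a = -1, b = 1, c = -5
D = (1)^2 - 4(-1)(-5) = 1 - 20 = -19

D = -19 < 0
The equation has no real roots (2 complex conjugate roots).

Discriminant = -19, no real roots (2 complex conjugate roots)


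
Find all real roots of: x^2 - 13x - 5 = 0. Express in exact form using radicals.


Using the quadratic formula: x = (-b ± sqrt(b^2 - 4ac)) / (2a)
Here a = 1, b = -13, c = -5
Discriminant = b^2 - 4ac = (-13)^2 - 4(1)(-5) = 169 + 20 = 189
Since discriminant = 189 > 0, there are two real roots.
x = (13 ± 3*sqrt(21)) / 2
Numerically: x ≈ 13.3739 or x ≈ -0.3739

x = (13 + 3*sqrt(21)) / 2 or x = (13 - 3*sqrt(21)) / 2


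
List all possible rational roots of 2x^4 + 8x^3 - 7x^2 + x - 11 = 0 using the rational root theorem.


Rational root theorem: possible roots are ±p/q where:
  p divides the constant term (-11): p ∈ {1, 11}
  q divides the leading coefficient (2): q ∈ {1, 2}

All possible rational roots: -11, -11/2, -1, -1/2, 1/2, 1, 11/2, 11

-11, -11/2, -1, -1/2, 1/2, 1, 11/2, 11


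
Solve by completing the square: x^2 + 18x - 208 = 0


Start: x^2 + 18x - 208 = 0
Move constant: x^2 + 18x = 208
Half of 18 is 9, squared is 81
Add 81 to both sides: x^2 + 18x + 81 = 289
(x + 9)^2 = 289
x + 9 = ±17
x = -9 + 17 = 8 or x = -9 - 17 = -26

x = -26, x = 8


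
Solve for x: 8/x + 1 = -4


Subtract 1 from both sides: 8/x = -5
Multiply both sides by x: 8 = -5 * x
Divide by -5: x = -8/5

x = -8/5


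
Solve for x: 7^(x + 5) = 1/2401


Express both sides with the same base.
1/2401 = 7^(-4)
Since the bases match, equate exponents: x + 5 = -4
So x = -4 - (5) = -9

x = -9


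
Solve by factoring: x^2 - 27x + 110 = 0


We need two numbers that multiply to 110 and add to -27.
Those numbers are -22 and -5 (since (-22) * (-5) = 110 and (-22) + (-5) = -27).
So x^2 - 27x + 110 = (x - 22)(x - 5) = 0
Setting each factor to zero: x = 22 or x = 5

x = 5, x = 22


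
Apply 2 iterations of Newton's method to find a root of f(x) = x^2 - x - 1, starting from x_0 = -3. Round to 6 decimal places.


Newton's method: x_(n+1) = x_n - f(x_n)/f'(x_n)
f(x) = x^2 - x - 1
f'(x) = 2x - 1

Iteration 1:
  f(-3.000000) = 11.000000
  f'(-3.000000) = -7.000000
  x_1 = -3.000000 - (11.000000)/(-7.000000) = -1.428571

Iteration 2:
  f(-1.428571) = 2.469388
  f'(-1.428571) = -3.857143
  x_2 = -1.428571 - (2.469388)/(-3.857143) = -0.788360

x_2 = -0.788360


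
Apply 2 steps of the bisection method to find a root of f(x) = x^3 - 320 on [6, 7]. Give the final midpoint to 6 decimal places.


f(x) = x^3 - 320
f(6) = -104 < 0
f(7) = 23 > 0

Step 1: midpoint = (6.000000 + 7.000000)/2 = 6.500000
  f(6.500000) = -45.375000
  f(mid) < 0, so root is in [6.500000, 7.000000]

Step 2: midpoint = (6.500000 + 7.000000)/2 = 6.750000
  f(6.750000) = -12.453125
  f(mid) < 0, so root is in [6.750000, 7.000000]

midpoint = 6.750000


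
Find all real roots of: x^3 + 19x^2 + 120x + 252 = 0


Let p(x) = x^3 + 19x^2 + 120x + 252. By the rational root theorem (leading coefficient 1), any rational root is an integer divisor of 252: try ±1, ±2, ... in turn.
Test x = 1: value = 392 ≠ 0.
Test x = -1: value = 150 ≠ 0.
Test x = 2: value = 576 ≠ 0.
Test x = -2: value = 80 ≠ 0.
Test x = 3: value = 810 ≠ 0.
Test x = -3: value = 36 ≠ 0.
Test x = 4: value = 1100 ≠ 0.
Test x = -4: value = 12 ≠ 0.
Test x = 6: value = 1872 ≠ 0.
Test x = -6: value = 0 ✓, so (x + 6) is a factor.
Synthetic division by (x + 6): bring down 1; 1(-6) + 19 = 13; 13(-6) + 120 = 42; 42(-6) + 252 = 0 → quotient x^2 + 13x + 42, remainder 0.
Solve the quadratic x^2 + 13x + 42 = 0: discriminant = 13^2 - 4(1)(42) = 169 - 168 = 1.
sqrt(1) = 1, so x = (-13 ± 1)/2: x = -6 or x = -7.

x = -7, x = -6 (multiplicity 2)


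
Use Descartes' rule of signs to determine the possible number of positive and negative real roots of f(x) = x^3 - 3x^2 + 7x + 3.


Descartes' rule of signs:

For positive roots, count sign changes in f(x) = x^3 - 3x^2 + 7x + 3:
Signs of coefficients: +, -, +, +
Number of sign changes: 2
Possible positive real roots: 2, 0

For negative roots, examine f(-x) = -x^3 - 3x^2 - 7x + 3:
Signs of coefficients: -, -, -, +
Number of sign changes: 1
Possible negative real roots: 1

Positive roots: 2 or 0; Negative roots: 1


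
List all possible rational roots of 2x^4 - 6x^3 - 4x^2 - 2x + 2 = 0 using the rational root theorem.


Rational root theorem: possible roots are ±p/q where:
  p divides the constant term (2): p ∈ {1, 2}
  q divides the leading coefficient (2): q ∈ {1, 2}

All possible rational roots: -2, -1, -1/2, 1/2, 1, 2

-2, -1, -1/2, 1/2, 1, 2


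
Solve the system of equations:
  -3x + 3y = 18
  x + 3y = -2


Using Cramer's rule:
Determinant D = (-3)(3) - (1)(3) = -9 - 3 = -12
Dx = (18)(3) - (-2)(3) = 54 + 6 = 60
Dy = (-3)(-2) - (1)(18) = 6 - 18 = -12
x = Dx/D = 60/-12 = -5
y = Dy/D = -12/-12 = 1

x = -5, y = 1


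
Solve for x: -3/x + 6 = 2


Subtract 6 from both sides: -3/x = -4
Multiply both sides by x: -3 = -4 * x
Divide by -4: x = 3/4

x = 3/4


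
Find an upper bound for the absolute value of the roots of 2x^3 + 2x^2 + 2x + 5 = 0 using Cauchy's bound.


Cauchy's bound: all roots r satisfy |r| <= 1 + max(|a_i/a_n|) for i = 0,...,n-1
where a_n is the leading coefficient.

Coefficients: [2, 2, 2, 5]
Leading coefficient a_n = 2
Ratios |a_i/a_n|: 1, 1, 5/2
Maximum ratio: 5/2
Cauchy's bound: |r| <= 1 + 5/2 = 7/2

Upper bound = 7/2


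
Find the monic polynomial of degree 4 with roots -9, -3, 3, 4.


A monic polynomial with roots -9, -3, 3, 4 is:
p(x) = (x + 9)(x + 3)(x - 3)(x - 4)
After multiplying by (x + 9): x + 9
After multiplying by (x + 3): x^2 + 12x + 27
After multiplying by (x - 3): x^3 + 9x^2 - 9x - 81
After multiplying by (x - 4): x^4 + 5x^3 - 45x^2 - 45x + 324

x^4 + 5x^3 - 45x^2 - 45x + 324


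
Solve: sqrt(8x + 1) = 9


Square both sides: 8x + 1 = 9^2 = 81
8x = 81 - 1 = 80
x = 10
Check: sqrt(8*10 + 1) = sqrt(81) = 9 ✓

x = 10


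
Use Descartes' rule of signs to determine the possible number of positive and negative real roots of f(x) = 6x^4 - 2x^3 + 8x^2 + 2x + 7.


Descartes' rule of signs:

For positive roots, count sign changes in f(x) = 6x^4 - 2x^3 + 8x^2 + 2x + 7:
Signs of coefficients: +, -, +, +, +
Number of sign changes: 2
Possible positive real roots: 2, 0

For negative roots, examine f(-x) = 6x^4 + 2x^3 + 8x^2 - 2x + 7:
Signs of coefficients: +, +, +, -, +
Number of sign changes: 2
Possible negative real roots: 2, 0

Positive roots: 2 or 0; Negative roots: 2 or 0


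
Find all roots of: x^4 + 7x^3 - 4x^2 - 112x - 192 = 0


Let p(x) = x^4 + 7x^3 - 4x^2 - 112x - 192. By the rational root theorem (leading coefficient 1), any rational root is an integer divisor of 192: try ±1, ±2, ... in turn.
Test x = 1: value = -300 ≠ 0.
Test x = -1: value = -90 ≠ 0.
Test x = 2: value = -360 ≠ 0.
Test x = -2: value = -24 ≠ 0.
Test x = 3: value = -294 ≠ 0.
Test x = -3: value = 0 ✓, so (x + 3) is a factor.
Synthetic division by (x + 3): bring down 1; 1(-3) + 7 = 4; 4(-3) - 4 = -16; (-16)(-3) - 112 = -64; (-64)(-3) - 192 = 0 → quotient x^3 + 4x^2 - 16x - 64, remainder 0.
Continue with the quotient x^3 + 4x^2 - 16x - 64 (candidates must divide 64).
Test x = 4: value = 0 ✓, so (x - 4) is a factor.
Synthetic division by (x - 4): bring down 1; 1(4) + 4 = 8; 8(4) - 16 = 16; 16(4) - 64 = 0 → quotient x^2 + 8x + 16, remainder 0.
Solve the quadratic x^2 + 8x + 16 = 0: discriminant = 8^2 - 4(1)(16) = 64 - 64 = 0.
Discriminant = 0, so a double root: x = -8/2 = -4.
Collecting all roots found:

x = -4 (multiplicity 2), x = -3, x = 4


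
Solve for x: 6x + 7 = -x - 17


Starting with: 6x + 7 = -x - 17
Move all x terms to left: (6 + 1)x = -17 - 7
Simplify: 7x = -24
Divide both sides by 7: x = -24/7

x = -24/7


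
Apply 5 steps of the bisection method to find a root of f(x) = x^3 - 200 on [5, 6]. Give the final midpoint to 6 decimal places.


f(x) = x^3 - 200
f(5) = -75 < 0
f(6) = 16 > 0

Step 1: midpoint = (5.000000 + 6.000000)/2 = 5.500000
  f(5.500000) = -33.625000
  f(mid) < 0, so root is in [5.500000, 6.000000]

Step 2: midpoint = (5.500000 + 6.000000)/2 = 5.750000
  f(5.750000) = -9.890625
  f(mid) < 0, so root is in [5.750000, 6.000000]

Step 3: midpoint = (5.750000 + 6.000000)/2 = 5.875000
  f(5.875000) = 2.779297
  f(mid) > 0, so root is in [5.750000, 5.875000]

Step 4: midpoint = (5.750000 + 5.875000)/2 = 5.812500
  f(5.812500) = -3.623779
  f(mid) < 0, so root is in [5.812500, 5.875000]

Step 5: midpoint = (5.812500 + 5.875000)/2 = 5.843750
  f(5.843750) = -0.439362
  f(mid) < 0, so root is in [5.843750, 5.875000]

midpoint = 5.843750


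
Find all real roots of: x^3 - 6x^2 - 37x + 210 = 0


Let p(x) = x^3 - 6x^2 - 37x + 210. By the rational root theorem (leading coefficient 1), any rational root is an integer divisor of 210: try ±1, ±2, ... in turn.
Test x = 1: value = 168 ≠ 0.
Test x = -1: value = 240 ≠ 0.
Test x = 2: value = 120 ≠ 0.
Test x = -2: value = 252 ≠ 0.
Test x = 3: value = 72 ≠ 0.
Test x = -3: value = 240 ≠ 0.
Test x = 5: value = 0 ✓, so (x - 5) is a factor.
Synthetic division by (x - 5): bring down 1; 1(5) - 6 = -1; (-1)(5) - 37 = -42; (-42)(5) + 210 = 0 → quotient x^2 - x - 42, remainder 0.
Solve the quadratic x^2 - x - 42 = 0: discriminant = (-1)^2 - 4(1)(-42) = 1 + 168 = 169.
sqrt(169) = 13, so x = (1 ± 13)/2: x = 7 or x = -6.

x = -6, x = 5, x = 7


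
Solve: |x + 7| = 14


An absolute value equation |expr| = 14 gives two cases:
Case 1: x + 7 = 14
  x = 7, so x = 7
Case 2: x + 7 = -14
  x = -21, so x = -21

x = -21, x = 7


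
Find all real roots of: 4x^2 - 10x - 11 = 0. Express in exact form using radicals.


Using the quadratic formula: x = (-b ± sqrt(b^2 - 4ac)) / (2a)
Here a = 4, b = -10, c = -11
Discriminant = b^2 - 4ac = (-10)^2 - 4(4)(-11) = 100 + 176 = 276
Since discriminant = 276 > 0, there are two real roots.
x = (10 ± 2*sqrt(69)) / 8
Simplifying: x = (5 ± sqrt(69)) / 4
Numerically: x ≈ 3.3267 or x ≈ -0.8267

x = (5 + sqrt(69)) / 4 or x = (5 - sqrt(69)) / 4


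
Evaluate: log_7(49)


We need the exponent such that 7^? = 49
7^2 = 49
Therefore log_7(49) = 2

2


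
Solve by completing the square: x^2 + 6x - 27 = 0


Start: x^2 + 6x - 27 = 0
Move constant: x^2 + 6x = 27
Half of 6 is 3, squared is 9
Add 9 to both sides: x^2 + 6x + 9 = 36
(x + 3)^2 = 36
x + 3 = ±6
x = -3 + 6 = 3 or x = -3 - 6 = -9

x = -9, x = 3


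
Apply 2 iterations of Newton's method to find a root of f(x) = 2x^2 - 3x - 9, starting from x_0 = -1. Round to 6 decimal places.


Newton's method: x_(n+1) = x_n - f(x_n)/f'(x_n)
f(x) = 2x^2 - 3x - 9
f'(x) = 4x - 3

Iteration 1:
  f(-1.000000) = -4.000000
  f'(-1.000000) = -7.000000
  x_1 = -1.000000 - (-4.000000)/(-7.000000) = -1.571429

Iteration 2:
  f(-1.571429) = 0.653061
  f'(-1.571429) = -9.285714
  x_2 = -1.571429 - (0.653061)/(-9.285714) = -1.501099

x_2 = -1.501099


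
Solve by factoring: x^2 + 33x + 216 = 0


We need two numbers that multiply to 216 and add to 33.
Those numbers are 24 and 9 (since 24 * 9 = 216 and 24 + 9 = 33).
So x^2 + 33x + 216 = (x + 24)(x + 9) = 0
Setting each factor to zero: x = -24 or x = -9

x = -24, x = -9


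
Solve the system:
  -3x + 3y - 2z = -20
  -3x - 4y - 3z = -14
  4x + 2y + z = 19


Using Cramer's rule. Expand each determinant along the first row.
D  = (-3)*[(-4)*1 - (-3)*2] - 3*[(-3)*1 - (-3)*4] + (-2)*[(-3)*2 - (-4)*4]
  = (-3)*(2) - 3*(9) + (-2)*(10) = -53
Dx = (-20)*[(-4)*1 - (-3)*2] - 3*[(-14)*1 - (-3)*19] + (-2)*[(-14)*2 - (-4)*19]
  = (-20)*(2) - 3*(43) + (-2)*(48) = -265
Dy = (-3)*[(-14)*1 - (-3)*19] - (-20)*[(-3)*1 - (-3)*4] + (-2)*[(-3)*19 - (-14)*4]
  = (-3)*(43) - (-20)*(9) + (-2)*(-1) = 53
Dz = (-3)*[(-4)*19 - (-14)*2] - 3*[(-3)*19 - (-14)*4] + (-20)*[(-3)*2 - (-4)*4]
  = (-3)*(-48) - 3*(-1) + (-20)*(10) = -53
x = Dx/D = -265/-53 = 5, y = Dy/D = 53/-53 = -1, z = Dz/D = -53/-53 = 1
Check eq1: (-3)(5) + (3)(-1) + (-2)(1) = -20 = -20 ✓
Check eq2: (-3)(5) + (-4)(-1) + (-3)(1) = -14 = -14 ✓
Check eq3: (4)(5) + (2)(-1) + (1)(1) = 19 = 19 ✓

x = 5, y = -1, z = 1


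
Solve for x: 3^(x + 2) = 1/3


Express both sides with the same base.
1/3 = 3^(-1)
Since the bases match, equate exponents: x + 2 = -1
So x = -1 - (2) = -3

x = -3


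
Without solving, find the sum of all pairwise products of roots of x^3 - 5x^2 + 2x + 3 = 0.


By Vieta's formulas for x^3 + bx^2 + cx + d = 0:
  r1 + r2 + r3 = -b/a = 5
  r1*r2 + r1*r3 + r2*r3 = c/a = 2
  r1*r2*r3 = -d/a = -3


Sum of pairwise products = 2
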